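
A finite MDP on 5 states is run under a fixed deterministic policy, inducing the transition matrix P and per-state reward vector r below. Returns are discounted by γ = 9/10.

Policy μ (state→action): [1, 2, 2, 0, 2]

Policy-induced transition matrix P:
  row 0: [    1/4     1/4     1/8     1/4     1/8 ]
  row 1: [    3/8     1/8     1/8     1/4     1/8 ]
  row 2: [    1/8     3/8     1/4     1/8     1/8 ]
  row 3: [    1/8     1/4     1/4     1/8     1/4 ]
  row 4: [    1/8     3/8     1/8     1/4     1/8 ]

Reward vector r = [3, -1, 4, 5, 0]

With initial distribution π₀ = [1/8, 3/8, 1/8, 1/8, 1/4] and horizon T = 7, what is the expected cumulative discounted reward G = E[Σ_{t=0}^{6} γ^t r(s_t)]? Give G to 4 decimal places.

t=0: π = [0.1250, 0.3750, 0.1250, 0.1250, 0.2500], E[r] = 1.1250, γ^t·E[r] = 1.125000, running G = 1.125000
t=1: π = [0.2344, 0.2500, 0.1563, 0.2188, 0.1406], E[r] = 2.1719, γ^t·E[r] = 1.954688, running G = 3.079688
t=2: π = [0.2168, 0.2559, 0.1719, 0.2031, 0.1523], E[r] = 2.0977, γ^t·E[r] = 1.699102, running G = 4.778789
t=3: π = [0.2161, 0.2585, 0.1719, 0.2031, 0.1504], E[r] = 2.0928, γ^t·E[r] = 1.525632, running G = 6.304421
t=4: π = [0.2166, 0.2580, 0.1719, 0.2031, 0.1504], E[r] = 2.0951, γ^t·E[r] = 1.374590, running G = 7.679011
t=5: π = [0.2166, 0.2580, 0.1719, 0.2031, 0.1504], E[r] = 2.0948, γ^t·E[r] = 1.236960, running G = 8.915971
t=6: π = [0.2166, 0.2580, 0.1719, 0.2031, 0.1504], E[r] = 2.0948, γ^t·E[r] = 1.113283, running G = 10.029255

G = 10.0293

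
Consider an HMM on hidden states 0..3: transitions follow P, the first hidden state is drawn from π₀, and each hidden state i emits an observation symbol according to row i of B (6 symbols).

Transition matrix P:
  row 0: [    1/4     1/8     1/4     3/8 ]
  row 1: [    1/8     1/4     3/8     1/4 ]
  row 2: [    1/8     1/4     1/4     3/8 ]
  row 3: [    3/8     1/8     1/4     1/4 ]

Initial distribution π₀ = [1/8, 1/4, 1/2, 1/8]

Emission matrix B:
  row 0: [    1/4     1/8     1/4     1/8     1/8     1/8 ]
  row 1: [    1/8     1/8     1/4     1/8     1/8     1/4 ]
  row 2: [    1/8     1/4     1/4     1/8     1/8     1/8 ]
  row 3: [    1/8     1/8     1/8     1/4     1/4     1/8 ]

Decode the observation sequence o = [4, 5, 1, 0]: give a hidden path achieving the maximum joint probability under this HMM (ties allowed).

t=0: δ = [1.562e-02, 3.125e-02, 6.250e-02, 3.125e-02]  (obs o_0=4)
t=1: δ = [1.465e-03, 3.906e-03, 1.953e-03, 2.930e-03]  ψ = [3, 2, 2, 2]  (obs o_1=5)
t=2: δ = [1.373e-04, 1.221e-04, 3.662e-04, 1.221e-04]  ψ = [3, 1, 1, 1]  (obs o_2=1)
t=3: δ = [1.144e-05, 1.144e-05, 1.144e-05, 1.717e-05]  ψ = [2, 2, 2, 2]  (obs o_3=0)
backtrack: best end state = 3; path = [2, 1, 2, 3]

path = [2, 1, 2, 3]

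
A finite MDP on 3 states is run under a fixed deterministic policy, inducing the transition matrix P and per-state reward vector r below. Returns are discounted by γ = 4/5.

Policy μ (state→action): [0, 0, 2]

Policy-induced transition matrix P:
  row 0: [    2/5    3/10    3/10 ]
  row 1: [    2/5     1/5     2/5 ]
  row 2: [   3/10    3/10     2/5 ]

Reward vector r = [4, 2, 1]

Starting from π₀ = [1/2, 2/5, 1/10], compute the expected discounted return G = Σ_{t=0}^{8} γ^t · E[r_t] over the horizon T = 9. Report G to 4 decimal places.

t=0: π = [0.5000, 0.4000, 0.1000], E[r] = 2.9000, γ^t·E[r] = 2.900000, running G = 2.900000
t=1: π = [0.3900, 0.2600, 0.3500], E[r] = 2.4300, γ^t·E[r] = 1.944000, running G = 4.844000
t=2: π = [0.3650, 0.2740, 0.3610], E[r] = 2.3690, γ^t·E[r] = 1.516160, running G = 6.360160
t=3: π = [0.3639, 0.2726, 0.3635], E[r] = 2.3643, γ^t·E[r] = 1.210522, running G = 7.570682
t=4: π = [0.3637, 0.2727, 0.3636], E[r] = 2.3637, γ^t·E[r] = 0.968167, running G = 8.538849
t=5: π = [0.3636, 0.2727, 0.3636], E[r] = 2.3636, γ^t·E[r] = 0.774519, running G = 9.313368
t=6: π = [0.3636, 0.2727, 0.3636], E[r] = 2.3636, γ^t·E[r] = 0.619613, running G = 9.932981
t=7: π = [0.3636, 0.2727, 0.3636], E[r] = 2.3636, γ^t·E[r] = 0.495690, running G = 10.428671
t=8: π = [0.3636, 0.2727, 0.3636], E[r] = 2.3636, γ^t·E[r] = 0.396552, running G = 10.825224

G = 10.8252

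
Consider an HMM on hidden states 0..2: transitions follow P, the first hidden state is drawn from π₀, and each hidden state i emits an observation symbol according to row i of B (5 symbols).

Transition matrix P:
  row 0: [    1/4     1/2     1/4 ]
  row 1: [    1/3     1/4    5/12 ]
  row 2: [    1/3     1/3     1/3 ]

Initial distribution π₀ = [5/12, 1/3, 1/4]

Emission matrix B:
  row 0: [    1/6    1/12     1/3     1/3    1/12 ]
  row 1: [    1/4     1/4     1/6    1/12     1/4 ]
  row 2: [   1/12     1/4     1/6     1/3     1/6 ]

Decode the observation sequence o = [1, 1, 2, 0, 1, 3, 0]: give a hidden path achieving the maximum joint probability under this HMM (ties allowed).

path = [1, 2, 0, 1, 2, 0, 1]

t=0: δ = [3.472e-02, 8.333e-02, 6.250e-02]  (obs o_0=1)
t=1: δ = [2.315e-03, 5.208e-03, 8.681e-03]  ψ = [1, 1, 1]  (obs o_1=1)
t=2: δ = [9.645e-04, 4.823e-04, 4.823e-04]  ψ = [2, 2, 2]  (obs o_2=2)
t=3: δ = [4.019e-05, 1.206e-04, 2.009e-05]  ψ = [0, 0, 0]  (obs o_3=0)
t=4: δ = [3.349e-06, 7.535e-06, 1.256e-05]  ψ = [1, 1, 1]  (obs o_4=1)
t=5: δ = [1.395e-06, 3.489e-07, 1.395e-06]  ψ = [2, 2, 2]  (obs o_5=3)
t=6: δ = [7.752e-08, 1.744e-07, 3.876e-08]  ψ = [2, 0, 2]  (obs o_6=0)
backtrack: best end state = 1; path = [1, 2, 0, 1, 2, 0, 1]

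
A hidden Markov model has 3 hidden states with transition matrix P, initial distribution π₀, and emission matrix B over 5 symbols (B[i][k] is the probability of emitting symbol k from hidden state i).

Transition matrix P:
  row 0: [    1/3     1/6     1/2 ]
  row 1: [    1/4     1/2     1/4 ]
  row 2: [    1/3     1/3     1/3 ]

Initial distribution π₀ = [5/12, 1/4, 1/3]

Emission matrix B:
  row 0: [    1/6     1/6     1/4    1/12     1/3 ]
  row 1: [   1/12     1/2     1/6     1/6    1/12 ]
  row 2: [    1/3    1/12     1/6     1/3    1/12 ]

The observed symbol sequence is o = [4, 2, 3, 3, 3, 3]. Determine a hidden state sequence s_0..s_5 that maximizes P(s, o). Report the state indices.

t=0: δ = [1.389e-01, 2.083e-02, 2.778e-02]  (obs o_0=4)
t=1: δ = [1.157e-02, 3.858e-03, 1.157e-02]  ψ = [0, 0, 0]  (obs o_1=2)
t=2: δ = [3.215e-04, 6.430e-04, 1.929e-03]  ψ = [0, 2, 0]  (obs o_2=3)
t=3: δ = [5.358e-05, 1.072e-04, 2.143e-04]  ψ = [2, 2, 2]  (obs o_3=3)
t=4: δ = [5.954e-06, 1.191e-05, 2.381e-05]  ψ = [2, 2, 2]  (obs o_4=3)
t=5: δ = [6.615e-07, 1.323e-06, 2.646e-06]  ψ = [2, 2, 2]  (obs o_5=3)
backtrack: best end state = 2; path = [0, 0, 2, 2, 2, 2]

path = [0, 0, 2, 2, 2, 2]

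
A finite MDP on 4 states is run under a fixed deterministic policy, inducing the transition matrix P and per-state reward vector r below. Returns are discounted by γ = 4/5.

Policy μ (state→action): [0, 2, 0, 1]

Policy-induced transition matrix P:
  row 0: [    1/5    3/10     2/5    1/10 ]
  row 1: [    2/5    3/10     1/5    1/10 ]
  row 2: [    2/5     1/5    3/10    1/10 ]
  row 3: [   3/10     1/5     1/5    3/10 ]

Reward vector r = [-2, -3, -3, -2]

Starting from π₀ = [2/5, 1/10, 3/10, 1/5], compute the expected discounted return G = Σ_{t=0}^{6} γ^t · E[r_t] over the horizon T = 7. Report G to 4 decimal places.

G = -9.9348

t=0: π = [0.4000, 0.1000, 0.3000, 0.2000], E[r] = -2.4000, γ^t·E[r] = -2.400000, running G = -2.400000
t=1: π = [0.3000, 0.2500, 0.3100, 0.1400], E[r] = -2.5600, γ^t·E[r] = -2.048000, running G = -4.448000
t=2: π = [0.3260, 0.2550, 0.2910, 0.1280], E[r] = -2.5460, γ^t·E[r] = -1.629440, running G = -6.077440
t=3: π = [0.3220, 0.2581, 0.2943, 0.1256], E[r] = -2.5524, γ^t·E[r] = -1.306829, running G = -7.384269
t=4: π = [0.3230, 0.2580, 0.2938, 0.1251], E[r] = -2.5518, γ^t·E[r] = -1.045234, running G = -8.429502
t=5: π = [0.3229, 0.2581, 0.2940, 0.1250], E[r] = -2.5521, γ^t·E[r] = -0.836271, running G = -9.265773
t=6: π = [0.3229, 0.2581, 0.2940, 0.1250], E[r] = -2.5521, γ^t·E[r] = -0.669011, running G = -9.934784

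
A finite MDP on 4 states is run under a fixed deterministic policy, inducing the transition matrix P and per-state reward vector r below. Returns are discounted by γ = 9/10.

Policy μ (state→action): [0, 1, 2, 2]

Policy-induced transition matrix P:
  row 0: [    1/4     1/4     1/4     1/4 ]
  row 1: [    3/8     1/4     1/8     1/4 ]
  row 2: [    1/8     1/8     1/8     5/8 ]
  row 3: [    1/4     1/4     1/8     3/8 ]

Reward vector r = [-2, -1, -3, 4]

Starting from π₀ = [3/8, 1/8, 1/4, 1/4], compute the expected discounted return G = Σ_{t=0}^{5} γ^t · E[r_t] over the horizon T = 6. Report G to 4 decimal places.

G = 0.2168

t=0: π = [0.3750, 0.1250, 0.2500, 0.2500], E[r] = -0.6250, γ^t·E[r] = -0.625000, running G = -0.625000
t=1: π = [0.2344, 0.2188, 0.1719, 0.3750], E[r] = 0.2969, γ^t·E[r] = 0.267188, running G = -0.357813
t=2: π = [0.2559, 0.2285, 0.1543, 0.3613], E[r] = 0.2422, γ^t·E[r] = 0.196172, running G = -0.161641
t=3: π = [0.2593, 0.2307, 0.1570, 0.3530], E[r] = 0.1919, γ^t·E[r] = 0.139891, running G = -0.021750
t=4: π = [0.2592, 0.2304, 0.1574, 0.3530], E[r] = 0.1909, γ^t·E[r] = 0.125281, running G = 0.103532
t=5: π = [0.2591, 0.2303, 0.1574, 0.3532], E[r] = 0.1918, γ^t·E[r] = 0.113280, running G = 0.216812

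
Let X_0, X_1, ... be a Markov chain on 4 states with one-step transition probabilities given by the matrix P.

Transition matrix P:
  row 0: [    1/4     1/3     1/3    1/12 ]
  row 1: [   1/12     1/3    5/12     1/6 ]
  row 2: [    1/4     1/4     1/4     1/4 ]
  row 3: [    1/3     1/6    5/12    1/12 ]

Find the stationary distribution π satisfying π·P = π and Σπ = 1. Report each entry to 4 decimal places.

π = [0.2173, 0.2776, 0.3416, 0.1634]

Balance equations π_j = Σ_i π_i·P[i][j]:
  π_0 = 1/4·π_0 + 1/12·π_1 + 1/4·π_2 + 1/3·π_3
  π_1 = 1/3·π_0 + 1/3·π_1 + 1/4·π_2 + 1/6·π_3
  π_2 = 1/3·π_0 + 5/12·π_1 + 1/4·π_2 + 5/12·π_3
  normalize: π_0 + π_1 + π_2 + π_3 = 1
Solving the linear system gives exactly π = [411/1891, 525/1891, 646/1891, 309/1891].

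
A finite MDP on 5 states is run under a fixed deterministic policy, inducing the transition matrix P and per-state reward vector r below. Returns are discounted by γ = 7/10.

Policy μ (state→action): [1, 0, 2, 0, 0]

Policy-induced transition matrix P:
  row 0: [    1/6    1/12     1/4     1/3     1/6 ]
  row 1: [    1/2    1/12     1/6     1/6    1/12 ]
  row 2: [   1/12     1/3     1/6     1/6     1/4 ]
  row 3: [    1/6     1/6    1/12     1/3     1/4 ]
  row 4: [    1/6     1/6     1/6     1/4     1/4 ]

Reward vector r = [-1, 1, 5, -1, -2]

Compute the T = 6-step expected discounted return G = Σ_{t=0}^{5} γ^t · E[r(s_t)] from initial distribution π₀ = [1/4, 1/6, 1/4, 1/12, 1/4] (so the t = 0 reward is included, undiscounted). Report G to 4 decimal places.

t=0: π = [0.2500, 0.1667, 0.2500, 0.0833, 0.2500], E[r] = 0.5833, γ^t·E[r] = 0.583333, running G = 0.583333
t=1: π = [0.2014, 0.1736, 0.1806, 0.2431, 0.2014], E[r] = 0.2292, γ^t·E[r] = 0.160417, running G = 0.743750
t=2: π = [0.2095, 0.1655, 0.1632, 0.2575, 0.2043], E[r] = 0.1059, γ^t·E[r] = 0.051892, running G = 0.795642
t=3: π = [0.2082, 0.1626, 0.1627, 0.2615, 0.2050], E[r] = 0.0963, γ^t·E[r] = 0.033016, running G = 0.828659
t=4: π = [0.2073, 0.1629, 0.1622, 0.2620, 0.2055], E[r] = 0.0936, γ^t·E[r] = 0.022463, running G = 0.851122
t=5: π = [0.2074, 0.1629, 0.1621, 0.2620, 0.2056], E[r] = 0.0928, γ^t·E[r] = 0.015592, running G = 0.866714

G = 0.8667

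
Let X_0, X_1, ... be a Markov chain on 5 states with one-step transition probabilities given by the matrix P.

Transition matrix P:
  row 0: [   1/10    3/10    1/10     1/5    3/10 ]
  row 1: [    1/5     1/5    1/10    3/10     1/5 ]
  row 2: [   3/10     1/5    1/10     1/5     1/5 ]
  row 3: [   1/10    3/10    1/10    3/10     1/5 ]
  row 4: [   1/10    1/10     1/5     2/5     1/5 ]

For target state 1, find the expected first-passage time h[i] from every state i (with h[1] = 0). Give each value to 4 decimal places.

h = [4.1609, 0.0000, 4.4998, 4.0751, 4.9326]

First-step conditioning: h[1] = 0; for i ≠ 1, h[i] = 1 + Σ_k P[i][k]·h[k].
  h[0] = 1 + 1/10·h[0] + 1/10·h[2] + 1/5·h[3] + 3/10·h[4]
  h[2] = 1 + 3/10·h[0] + 1/10·h[2] + 1/5·h[3] + 1/5·h[4]
  h[3] = 1 + 1/10·h[0] + 1/10·h[2] + 3/10·h[3] + 1/5·h[4]
  h[4] = 1 + 1/10·h[0] + 1/5·h[2] + 2/5·h[3] + 1/5·h[4]
Solving the 4×4 linear system over states ≠ 1 gives exactly h = [10190/2449, 0, 11020/2449, 9980/2449, 12080/2449] (h[1] = 0 is the target).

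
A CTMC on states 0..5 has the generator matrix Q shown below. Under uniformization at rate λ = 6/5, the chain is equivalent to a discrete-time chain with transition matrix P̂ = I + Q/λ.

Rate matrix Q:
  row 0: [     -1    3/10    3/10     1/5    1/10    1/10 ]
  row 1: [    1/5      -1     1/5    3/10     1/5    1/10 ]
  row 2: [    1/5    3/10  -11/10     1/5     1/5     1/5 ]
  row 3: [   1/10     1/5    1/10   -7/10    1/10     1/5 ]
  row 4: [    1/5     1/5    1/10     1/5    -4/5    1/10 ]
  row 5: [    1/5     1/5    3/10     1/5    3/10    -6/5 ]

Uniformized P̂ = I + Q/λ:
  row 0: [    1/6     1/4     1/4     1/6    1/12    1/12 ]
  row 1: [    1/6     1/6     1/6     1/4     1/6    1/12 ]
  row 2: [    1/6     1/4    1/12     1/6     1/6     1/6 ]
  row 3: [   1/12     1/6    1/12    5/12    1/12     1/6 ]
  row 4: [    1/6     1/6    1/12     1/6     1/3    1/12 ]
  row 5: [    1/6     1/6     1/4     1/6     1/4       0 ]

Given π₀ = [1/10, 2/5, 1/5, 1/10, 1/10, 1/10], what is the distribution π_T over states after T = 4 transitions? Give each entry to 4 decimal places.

π = [0.1465, 0.1907, 0.1414, 0.2432, 0.1718, 0.1065]

t=0: π = [0.1000, 0.4000, 0.2000, 0.1000, 0.1000, 0.1000]
t=1: π = [0.1583, 0.1917, 0.1500, 0.2250, 0.1750, 0.1000]
t=2: π = [0.1479, 0.1924, 0.1424, 0.2389, 0.1722, 0.1063]
t=3: π = [0.1468, 0.1909, 0.1417, 0.2424, 0.1720, 0.1063]
t=4: π = [0.1465, 0.1907, 0.1414, 0.2432, 0.1718, 0.1065]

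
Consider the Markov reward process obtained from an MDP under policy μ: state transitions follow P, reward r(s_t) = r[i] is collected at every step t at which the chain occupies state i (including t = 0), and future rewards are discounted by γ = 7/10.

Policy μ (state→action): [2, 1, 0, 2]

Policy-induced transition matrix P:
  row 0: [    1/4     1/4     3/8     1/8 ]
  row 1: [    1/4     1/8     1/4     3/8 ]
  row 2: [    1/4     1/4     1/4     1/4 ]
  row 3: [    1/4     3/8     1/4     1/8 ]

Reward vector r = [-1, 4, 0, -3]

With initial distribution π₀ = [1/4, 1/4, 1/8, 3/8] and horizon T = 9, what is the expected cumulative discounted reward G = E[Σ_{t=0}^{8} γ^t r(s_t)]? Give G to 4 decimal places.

t=0: π = [0.2500, 0.2500, 0.1250, 0.3750], E[r] = -0.3750, γ^t·E[r] = -0.375000, running G = -0.375000
t=1: π = [0.2500, 0.2656, 0.2813, 0.2031], E[r] = 0.2031, γ^t·E[r] = 0.142188, running G = -0.232813
t=2: π = [0.2500, 0.2422, 0.2813, 0.2266], E[r] = 0.0391, γ^t·E[r] = 0.019141, running G = -0.213672
t=3: π = [0.2500, 0.2480, 0.2813, 0.2207], E[r] = 0.0801, γ^t·E[r] = 0.027467, running G = -0.186205
t=4: π = [0.2500, 0.2466, 0.2813, 0.2222], E[r] = 0.0698, γ^t·E[r] = 0.016765, running G = -0.169440
t=5: π = [0.2500, 0.2469, 0.2813, 0.2218], E[r] = 0.0724, γ^t·E[r] = 0.012166, running G = -0.157274
t=6: π = [0.2500, 0.2469, 0.2813, 0.2219], E[r] = 0.0717, γ^t·E[r] = 0.008441, running G = -0.148833
t=7: π = [0.2500, 0.2469, 0.2813, 0.2219], E[r] = 0.0719, γ^t·E[r] = 0.005922, running G = -0.142911
t=8: π = [0.2500, 0.2469, 0.2813, 0.2219], E[r] = 0.0719, γ^t·E[r] = 0.004143, running G = -0.138768

G = -0.1388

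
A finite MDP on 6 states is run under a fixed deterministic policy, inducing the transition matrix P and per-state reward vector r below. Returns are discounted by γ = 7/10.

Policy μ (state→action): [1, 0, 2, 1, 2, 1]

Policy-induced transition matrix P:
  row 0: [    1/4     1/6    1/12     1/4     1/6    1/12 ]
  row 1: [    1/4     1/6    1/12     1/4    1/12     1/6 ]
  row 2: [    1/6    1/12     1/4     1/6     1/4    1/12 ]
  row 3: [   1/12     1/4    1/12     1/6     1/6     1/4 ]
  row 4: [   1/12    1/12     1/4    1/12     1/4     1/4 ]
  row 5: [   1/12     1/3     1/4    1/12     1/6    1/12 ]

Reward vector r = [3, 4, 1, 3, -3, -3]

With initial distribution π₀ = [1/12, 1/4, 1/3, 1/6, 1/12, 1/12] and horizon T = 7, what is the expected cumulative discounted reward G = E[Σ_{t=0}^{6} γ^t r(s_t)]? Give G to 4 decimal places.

G = 3.3018

t=0: π = [0.0833, 0.2500, 0.3333, 0.1667, 0.0833, 0.0833], E[r] = 1.5833, γ^t·E[r] = 1.583333, running G = 1.583333
t=1: π = [0.1667, 0.1597, 0.1667, 0.1806, 0.1806, 0.1458], E[r] = 0.8681, γ^t·E[r] = 0.607639, running G = 2.190972
t=2: π = [0.1516, 0.1771, 0.1655, 0.1667, 0.1823, 0.1568], E[r] = 0.8113, γ^t·E[r] = 0.397558, running G = 2.588530
t=3: π = [0.1519, 0.1777, 0.1674, 0.1658, 0.1809, 0.1563], E[r] = 0.8200, γ^t·E[r] = 0.281251, running G = 2.869781
t=4: π = [0.1522, 0.1775, 0.1674, 0.1660, 0.1809, 0.1559], E[r] = 0.8218, γ^t·E[r] = 0.197309, running G = 3.067091
t=5: π = [0.1522, 0.1775, 0.1674, 0.1661, 0.1809, 0.1559], E[r] = 0.8216, γ^t·E[r] = 0.138092, running G = 3.205183
t=6: π = [0.1522, 0.1775, 0.1674, 0.1661, 0.1809, 0.1560], E[r] = 0.8216, γ^t·E[r] = 0.096663, running G = 3.301846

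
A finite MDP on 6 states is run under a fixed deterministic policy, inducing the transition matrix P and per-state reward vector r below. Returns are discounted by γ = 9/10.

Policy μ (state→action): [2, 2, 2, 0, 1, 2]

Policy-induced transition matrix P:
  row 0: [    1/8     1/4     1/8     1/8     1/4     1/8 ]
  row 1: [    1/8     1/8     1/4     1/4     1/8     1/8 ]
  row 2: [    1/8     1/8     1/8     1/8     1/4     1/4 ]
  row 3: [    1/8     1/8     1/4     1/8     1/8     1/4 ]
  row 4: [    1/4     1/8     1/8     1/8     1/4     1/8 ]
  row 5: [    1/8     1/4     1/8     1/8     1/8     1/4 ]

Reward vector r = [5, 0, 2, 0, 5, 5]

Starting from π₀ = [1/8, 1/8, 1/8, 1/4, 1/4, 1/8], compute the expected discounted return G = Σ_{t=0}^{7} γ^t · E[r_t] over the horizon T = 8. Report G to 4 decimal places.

t=0: π = [0.1250, 0.1250, 0.1250, 0.2500, 0.2500, 0.1250], E[r] = 2.7500, γ^t·E[r] = 2.750000, running G = 2.750000
t=1: π = [0.1563, 0.1563, 0.1719, 0.1406, 0.1875, 0.1875], E[r] = 3.0000, γ^t·E[r] = 2.700000, running G = 5.450000
t=2: π = [0.1484, 0.1680, 0.1621, 0.1445, 0.1895, 0.1875], E[r] = 2.9512, γ^t·E[r] = 2.390449, running G = 7.840449
t=3: π = [0.1487, 0.1670, 0.1641, 0.1460, 0.1875, 0.1868], E[r] = 2.9429, γ^t·E[r] = 2.145353, running G = 9.985802
t=4: π = [0.1484, 0.1669, 0.1641, 0.1459, 0.1875, 0.1871], E[r] = 2.9436, γ^t·E[r] = 1.931298, running G = 11.917101
t=5: π = [0.1484, 0.1669, 0.1641, 0.1459, 0.1875, 0.1871], E[r] = 2.9437, γ^t·E[r] = 1.738198, running G = 13.655298
t=6: π = [0.1484, 0.1669, 0.1641, 0.1459, 0.1875, 0.1871], E[r] = 2.9436, γ^t·E[r] = 1.564361, running G = 15.219659
t=7: π = [0.1484, 0.1669, 0.1641, 0.1459, 0.1875, 0.1871], E[r] = 2.9436, γ^t·E[r] = 1.407923, running G = 16.627582

G = 16.6276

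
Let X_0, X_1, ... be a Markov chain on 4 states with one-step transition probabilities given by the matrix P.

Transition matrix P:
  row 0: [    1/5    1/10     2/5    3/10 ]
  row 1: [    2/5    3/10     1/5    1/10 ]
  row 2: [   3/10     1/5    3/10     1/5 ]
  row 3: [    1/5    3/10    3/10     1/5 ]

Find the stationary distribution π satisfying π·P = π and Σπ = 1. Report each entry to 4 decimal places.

Balance equations π_j = Σ_i π_i·P[i][j]:
  π_0 = 1/5·π_0 + 2/5·π_1 + 3/10·π_2 + 1/5·π_3
  π_1 = 1/10·π_0 + 3/10·π_1 + 1/5·π_2 + 3/10·π_3
  π_2 = 2/5·π_0 + 1/5·π_1 + 3/10·π_2 + 3/10·π_3
  normalize: π_0 + π_1 + π_2 + π_3 = 1
Solving the linear system gives exactly π = [93/340, 73/340, 26/85, 7/34].

π = [0.2735, 0.2147, 0.3059, 0.2059]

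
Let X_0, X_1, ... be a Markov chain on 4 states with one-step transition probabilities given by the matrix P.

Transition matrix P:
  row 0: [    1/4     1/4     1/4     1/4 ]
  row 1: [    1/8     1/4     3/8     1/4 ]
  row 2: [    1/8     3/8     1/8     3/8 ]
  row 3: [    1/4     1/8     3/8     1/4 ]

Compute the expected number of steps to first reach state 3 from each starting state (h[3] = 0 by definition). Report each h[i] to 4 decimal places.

h = [3.5500, 3.5000, 3.1500, 0.0000]

First-step conditioning: h[3] = 0; for i ≠ 3, h[i] = 1 + Σ_k P[i][k]·h[k].
  h[0] = 1 + 1/4·h[0] + 1/4·h[1] + 1/4·h[2]
  h[1] = 1 + 1/8·h[0] + 1/4·h[1] + 3/8·h[2]
  h[2] = 1 + 1/8·h[0] + 3/8·h[1] + 1/8·h[2]
Solving the 3×3 linear system over states ≠ 3 gives exactly h = [71/20, 7/2, 63/20, 0] (h[3] = 0 is the target).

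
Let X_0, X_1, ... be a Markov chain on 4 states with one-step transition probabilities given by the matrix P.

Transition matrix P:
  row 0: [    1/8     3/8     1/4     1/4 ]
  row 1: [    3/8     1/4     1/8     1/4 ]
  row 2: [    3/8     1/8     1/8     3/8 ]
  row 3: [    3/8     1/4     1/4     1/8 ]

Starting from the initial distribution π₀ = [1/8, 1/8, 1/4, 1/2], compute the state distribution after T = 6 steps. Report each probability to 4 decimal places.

π = [0.3000, 0.2634, 0.1930, 0.2436]

t=0: π = [0.1250, 0.1250, 0.2500, 0.5000]
t=1: π = [0.3438, 0.2344, 0.2031, 0.2188]
t=2: π = [0.2891, 0.2676, 0.1953, 0.2480]
t=3: π = [0.3027, 0.2617, 0.1921, 0.2434]
t=4: π = [0.2993, 0.2638, 0.1933, 0.2436]
t=5: π = [0.3002, 0.2633, 0.1929, 0.2437]
t=6: π = [0.3000, 0.2634, 0.1930, 0.2436]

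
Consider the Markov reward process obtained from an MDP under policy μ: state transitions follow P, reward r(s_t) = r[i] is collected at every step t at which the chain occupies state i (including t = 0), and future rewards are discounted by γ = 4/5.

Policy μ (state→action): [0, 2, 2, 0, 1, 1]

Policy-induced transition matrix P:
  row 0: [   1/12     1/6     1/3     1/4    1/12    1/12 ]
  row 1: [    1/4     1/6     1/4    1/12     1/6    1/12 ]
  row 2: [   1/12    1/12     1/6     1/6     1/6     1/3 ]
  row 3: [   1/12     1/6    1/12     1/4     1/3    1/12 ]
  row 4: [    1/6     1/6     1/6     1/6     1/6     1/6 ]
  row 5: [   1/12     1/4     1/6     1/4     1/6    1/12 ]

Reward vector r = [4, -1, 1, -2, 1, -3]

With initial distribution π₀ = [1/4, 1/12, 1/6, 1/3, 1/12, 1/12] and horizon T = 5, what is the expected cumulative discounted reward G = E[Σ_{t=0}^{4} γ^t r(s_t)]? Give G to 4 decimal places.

t=0: π = [0.2500, 0.0833, 0.1667, 0.3333, 0.0833, 0.0833], E[r] = 0.2500, γ^t·E[r] = 0.250000, running G = 0.250000
t=1: π = [0.1042, 0.1597, 0.1875, 0.2153, 0.2014, 0.1319], E[r] = -0.1806, γ^t·E[r] = -0.144444, running G = 0.105556
t=2: π = [0.1267, 0.1620, 0.1794, 0.1910, 0.1939, 0.1470], E[r] = -0.1047, γ^t·E[r] = -0.067037, running G = 0.038519
t=3: π = [0.1265, 0.1640, 0.1854, 0.1919, 0.1879, 0.1443], E[r] = -0.1015, γ^t·E[r] = -0.051951, running G = -0.013432
t=4: π = [0.1263, 0.1632, 0.1854, 0.1916, 0.1881, 0.1453], E[r] = -0.1036, γ^t·E[r] = -0.042423, running G = -0.055855

G = -0.0559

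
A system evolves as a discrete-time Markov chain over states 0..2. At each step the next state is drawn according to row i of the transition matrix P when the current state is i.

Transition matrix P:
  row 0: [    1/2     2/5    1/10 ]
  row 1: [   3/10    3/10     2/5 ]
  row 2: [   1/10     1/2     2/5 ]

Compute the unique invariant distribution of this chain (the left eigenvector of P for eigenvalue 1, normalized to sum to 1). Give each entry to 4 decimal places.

Balance equations π_j = Σ_i π_i·P[i][j]:
  π_0 = 1/2·π_0 + 3/10·π_1 + 1/10·π_2
  π_1 = 2/5·π_0 + 3/10·π_1 + 1/2·π_2
  normalize: π_0 + π_1 + π_2 = 1
Solving the linear system gives exactly π = [11/37, 29/74, 23/74].

π = [0.2973, 0.3919, 0.3108]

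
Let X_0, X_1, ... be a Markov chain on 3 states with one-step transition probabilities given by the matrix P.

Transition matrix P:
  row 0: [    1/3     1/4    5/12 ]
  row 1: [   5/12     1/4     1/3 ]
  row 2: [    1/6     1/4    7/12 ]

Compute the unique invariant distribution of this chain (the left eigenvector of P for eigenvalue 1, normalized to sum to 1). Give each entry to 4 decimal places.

π = [0.2750, 0.2500, 0.4750]

Balance equations π_j = Σ_i π_i·P[i][j]:
  π_0 = 1/3·π_0 + 5/12·π_1 + 1/6·π_2
  π_1 = 1/4·π_0 + 1/4·π_1 + 1/4·π_2
  normalize: π_0 + π_1 + π_2 = 1
Solving the linear system gives exactly π = [11/40, 1/4, 19/40].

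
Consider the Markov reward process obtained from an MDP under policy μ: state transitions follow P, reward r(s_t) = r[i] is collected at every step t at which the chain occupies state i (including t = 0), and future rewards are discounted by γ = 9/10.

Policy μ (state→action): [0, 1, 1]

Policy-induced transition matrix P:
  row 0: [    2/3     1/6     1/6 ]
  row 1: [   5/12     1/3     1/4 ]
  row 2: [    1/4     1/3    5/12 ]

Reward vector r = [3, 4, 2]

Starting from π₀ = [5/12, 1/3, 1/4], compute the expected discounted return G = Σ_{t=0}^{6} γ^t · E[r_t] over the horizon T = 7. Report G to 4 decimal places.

G = 15.7412

t=0: π = [0.4167, 0.3333, 0.2500], E[r] = 3.0833, γ^t·E[r] = 3.083333, running G = 3.083333
t=1: π = [0.4792, 0.2639, 0.2569], E[r] = 3.0069, γ^t·E[r] = 2.706250, running G = 5.789583
t=2: π = [0.4936, 0.2535, 0.2529], E[r] = 3.0006, γ^t·E[r] = 2.430469, running G = 8.220052
t=3: π = [0.4979, 0.2511, 0.2510], E[r] = 3.0000, γ^t·E[r] = 2.187035, running G = 10.407087
t=4: π = [0.4993, 0.2503, 0.2503], E[r] = 3.0000, γ^t·E[r] = 1.968303, running G = 12.375390
t=5: π = [0.4998, 0.2501, 0.2501], E[r] = 3.0000, γ^t·E[r] = 1.771470, running G = 14.146860
t=6: π = [0.4999, 0.2500, 0.2500], E[r] = 3.0000, γ^t·E[r] = 1.594323, running G = 15.741183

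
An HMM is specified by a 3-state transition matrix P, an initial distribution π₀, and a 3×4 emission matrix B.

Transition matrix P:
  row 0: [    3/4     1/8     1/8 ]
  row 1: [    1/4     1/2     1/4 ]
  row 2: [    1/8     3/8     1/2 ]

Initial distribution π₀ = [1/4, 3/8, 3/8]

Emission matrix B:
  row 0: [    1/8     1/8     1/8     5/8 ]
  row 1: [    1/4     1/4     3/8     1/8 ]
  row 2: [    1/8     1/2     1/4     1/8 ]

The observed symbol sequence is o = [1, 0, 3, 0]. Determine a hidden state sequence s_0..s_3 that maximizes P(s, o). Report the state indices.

path = [2, 1, 0, 0]

t=0: δ = [3.125e-02, 9.375e-02, 1.875e-01]  (obs o_0=1)
t=1: δ = [2.930e-03, 1.758e-02, 1.172e-02]  ψ = [0, 2, 2]  (obs o_1=0)
t=2: δ = [2.747e-03, 1.099e-03, 7.324e-04]  ψ = [1, 1, 2]  (obs o_2=3)
t=3: δ = [2.575e-04, 1.373e-04, 4.578e-05]  ψ = [0, 1, 2]  (obs o_3=0)
backtrack: best end state = 0; path = [2, 1, 0, 0]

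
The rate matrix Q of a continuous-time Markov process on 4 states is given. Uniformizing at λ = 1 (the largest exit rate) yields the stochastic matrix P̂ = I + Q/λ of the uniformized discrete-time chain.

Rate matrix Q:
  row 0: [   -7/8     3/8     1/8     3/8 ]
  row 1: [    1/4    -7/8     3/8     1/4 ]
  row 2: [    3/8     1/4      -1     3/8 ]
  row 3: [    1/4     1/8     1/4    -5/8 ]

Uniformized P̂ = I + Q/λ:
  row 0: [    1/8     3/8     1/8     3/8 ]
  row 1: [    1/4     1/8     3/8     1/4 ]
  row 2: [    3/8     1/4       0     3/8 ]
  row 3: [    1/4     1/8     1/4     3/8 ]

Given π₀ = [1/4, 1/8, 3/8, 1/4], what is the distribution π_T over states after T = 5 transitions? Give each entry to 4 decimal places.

π = [0.2442, 0.2104, 0.1967, 0.3486]

t=0: π = [0.2500, 0.1250, 0.3750, 0.2500]
t=1: π = [0.2656, 0.2344, 0.1406, 0.3594]
t=2: π = [0.2344, 0.2090, 0.2109, 0.3457]
t=3: π = [0.2471, 0.2100, 0.1941, 0.3489]
t=4: π = [0.2434, 0.2110, 0.1968, 0.3488]
t=5: π = [0.2442, 0.2104, 0.1967, 0.3486]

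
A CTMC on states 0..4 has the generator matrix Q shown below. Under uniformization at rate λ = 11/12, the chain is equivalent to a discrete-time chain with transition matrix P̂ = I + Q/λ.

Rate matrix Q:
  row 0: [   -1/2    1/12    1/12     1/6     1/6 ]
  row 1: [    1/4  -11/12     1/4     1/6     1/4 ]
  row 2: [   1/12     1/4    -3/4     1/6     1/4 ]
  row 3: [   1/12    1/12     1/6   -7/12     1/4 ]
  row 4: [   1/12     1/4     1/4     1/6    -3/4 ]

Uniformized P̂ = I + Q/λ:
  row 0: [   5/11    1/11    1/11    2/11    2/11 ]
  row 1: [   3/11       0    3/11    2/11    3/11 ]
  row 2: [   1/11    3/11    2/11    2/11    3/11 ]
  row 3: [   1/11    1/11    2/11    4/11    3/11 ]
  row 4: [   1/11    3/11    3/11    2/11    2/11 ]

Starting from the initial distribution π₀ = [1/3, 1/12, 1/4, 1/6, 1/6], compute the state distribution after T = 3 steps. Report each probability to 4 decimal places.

t=0: π = [0.3333, 0.0833, 0.2500, 0.1667, 0.1667]
t=1: π = [0.2273, 0.1591, 0.1742, 0.2121, 0.2273]
t=2: π = [0.2025, 0.1494, 0.1963, 0.2204, 0.2314]
t=3: π = [0.1917, 0.1551, 0.1980, 0.2219, 0.2333]

π = [0.1917, 0.1551, 0.1980, 0.2219, 0.2333]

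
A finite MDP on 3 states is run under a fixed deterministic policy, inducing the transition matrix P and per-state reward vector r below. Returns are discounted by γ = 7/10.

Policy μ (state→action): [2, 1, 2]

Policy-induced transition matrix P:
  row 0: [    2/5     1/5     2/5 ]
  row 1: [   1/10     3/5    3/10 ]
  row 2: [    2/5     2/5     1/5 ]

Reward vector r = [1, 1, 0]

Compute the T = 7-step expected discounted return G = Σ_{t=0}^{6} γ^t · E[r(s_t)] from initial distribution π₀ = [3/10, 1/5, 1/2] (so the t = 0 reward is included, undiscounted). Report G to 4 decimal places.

G = 1.9541

t=0: π = [0.3000, 0.2000, 0.5000], E[r] = 0.5000, γ^t·E[r] = 0.500000, running G = 0.500000
t=1: π = [0.3400, 0.3800, 0.2800], E[r] = 0.7200, γ^t·E[r] = 0.504000, running G = 1.004000
t=2: π = [0.2860, 0.4080, 0.3060], E[r] = 0.6940, γ^t·E[r] = 0.340060, running G = 1.344060
t=3: π = [0.2776, 0.4244, 0.2980], E[r] = 0.7020, γ^t·E[r] = 0.240786, running G = 1.584846
t=4: π = [0.2727, 0.4294, 0.2980], E[r] = 0.7020, γ^t·E[r] = 0.168560, running G = 1.753406
t=5: π = [0.2712, 0.4313, 0.2975], E[r] = 0.7025, γ^t·E[r] = 0.118074, running G = 1.871480
t=6: π = [0.2706, 0.4320, 0.2974], E[r] = 0.7026, γ^t·E[r] = 0.082663, running G = 1.954143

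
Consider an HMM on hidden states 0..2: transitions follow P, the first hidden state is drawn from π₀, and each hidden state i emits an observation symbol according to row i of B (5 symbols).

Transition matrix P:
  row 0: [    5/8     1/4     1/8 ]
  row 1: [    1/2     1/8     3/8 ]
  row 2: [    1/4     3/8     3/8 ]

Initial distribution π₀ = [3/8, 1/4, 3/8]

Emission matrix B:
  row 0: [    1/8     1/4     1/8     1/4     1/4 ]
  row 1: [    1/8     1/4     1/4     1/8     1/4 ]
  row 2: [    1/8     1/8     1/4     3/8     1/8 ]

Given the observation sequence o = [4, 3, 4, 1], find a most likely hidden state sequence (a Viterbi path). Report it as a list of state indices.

t=0: δ = [9.375e-02, 6.250e-02, 4.688e-02]  (obs o_0=4)
t=1: δ = [1.465e-02, 2.930e-03, 8.789e-03]  ψ = [0, 0, 1]  (obs o_1=3)
t=2: δ = [2.289e-03, 9.155e-04, 4.120e-04]  ψ = [0, 0, 2]  (obs o_2=4)
t=3: δ = [3.576e-04, 1.431e-04, 4.292e-05]  ψ = [0, 0, 1]  (obs o_3=1)
backtrack: best end state = 0; path = [0, 0, 0, 0]

path = [0, 0, 0, 0]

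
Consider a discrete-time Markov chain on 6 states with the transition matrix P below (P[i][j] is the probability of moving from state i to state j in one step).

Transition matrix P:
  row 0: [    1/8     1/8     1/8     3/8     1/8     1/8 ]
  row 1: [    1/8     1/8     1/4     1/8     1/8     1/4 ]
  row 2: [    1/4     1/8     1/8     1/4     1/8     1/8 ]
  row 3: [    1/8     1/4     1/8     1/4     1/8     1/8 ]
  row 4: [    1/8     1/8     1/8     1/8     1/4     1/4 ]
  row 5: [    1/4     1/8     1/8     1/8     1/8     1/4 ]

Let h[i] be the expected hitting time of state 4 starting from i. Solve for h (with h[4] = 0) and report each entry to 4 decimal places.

h = [8.0000, 8.0000, 8.0000, 8.0000, 0.0000, 8.0000]

First-step conditioning: h[4] = 0; for i ≠ 4, h[i] = 1 + Σ_k P[i][k]·h[k].
  h[0] = 1 + 1/8·h[0] + 1/8·h[1] + 1/8·h[2] + 3/8·h[3] + 1/8·h[5]
  h[1] = 1 + 1/8·h[0] + 1/8·h[1] + 1/4·h[2] + 1/8·h[3] + 1/4·h[5]
  h[2] = 1 + 1/4·h[0] + 1/8·h[1] + 1/8·h[2] + 1/4·h[3] + 1/8·h[5]
  h[3] = 1 + 1/8·h[0] + 1/4·h[1] + 1/8·h[2] + 1/4·h[3] + 1/8·h[5]
  h[5] = 1 + 1/4·h[0] + 1/8·h[1] + 1/8·h[2] + 1/8·h[3] + 1/4·h[5]
Solving the 5×5 linear system over states ≠ 4 gives exactly h = [8, 8, 8, 8, 0, 8] (h[4] = 0 is the target).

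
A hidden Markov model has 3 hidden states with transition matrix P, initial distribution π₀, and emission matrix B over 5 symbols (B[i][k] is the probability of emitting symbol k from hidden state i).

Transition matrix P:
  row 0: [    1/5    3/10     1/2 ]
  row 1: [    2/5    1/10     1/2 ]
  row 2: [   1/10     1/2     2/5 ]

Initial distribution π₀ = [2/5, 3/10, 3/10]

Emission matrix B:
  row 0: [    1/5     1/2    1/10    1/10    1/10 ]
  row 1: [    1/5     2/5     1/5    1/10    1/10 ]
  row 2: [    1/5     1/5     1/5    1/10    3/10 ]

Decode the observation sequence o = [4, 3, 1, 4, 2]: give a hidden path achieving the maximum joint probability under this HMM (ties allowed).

path = [2, 1, 0, 2, 1]

t=0: δ = [4.000e-02, 3.000e-02, 9.000e-02]  (obs o_0=4)
t=1: δ = [1.200e-03, 4.500e-03, 3.600e-03]  ψ = [1, 2, 2]  (obs o_1=3)
t=2: δ = [9.000e-04, 7.200e-04, 4.500e-04]  ψ = [1, 2, 1]  (obs o_2=1)
t=3: δ = [2.880e-05, 2.700e-05, 1.350e-04]  ψ = [1, 0, 0]  (obs o_3=4)
t=4: δ = [1.350e-06, 1.350e-05, 1.080e-05]  ψ = [2, 2, 2]  (obs o_4=2)
backtrack: best end state = 1; path = [2, 1, 0, 2, 1]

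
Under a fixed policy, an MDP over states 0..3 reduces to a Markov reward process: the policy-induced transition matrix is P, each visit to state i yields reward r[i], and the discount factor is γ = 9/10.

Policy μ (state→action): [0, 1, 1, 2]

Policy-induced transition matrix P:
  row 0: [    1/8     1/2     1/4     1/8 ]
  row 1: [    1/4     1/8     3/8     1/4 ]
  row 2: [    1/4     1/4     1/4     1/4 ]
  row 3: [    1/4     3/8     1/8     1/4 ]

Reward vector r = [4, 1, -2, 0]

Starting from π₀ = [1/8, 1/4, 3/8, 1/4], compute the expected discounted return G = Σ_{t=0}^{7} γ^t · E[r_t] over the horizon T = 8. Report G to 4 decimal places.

t=0: π = [0.1250, 0.2500, 0.3750, 0.2500], E[r] = 0.0000, γ^t·E[r] = 0.000000, running G = 0.000000
t=1: π = [0.2344, 0.2813, 0.2500, 0.2344], E[r] = 0.7188, γ^t·E[r] = 0.646875, running G = 0.646875
t=2: π = [0.2207, 0.3027, 0.2559, 0.2207], E[r] = 0.6738, γ^t·E[r] = 0.545801, running G = 1.192676
t=3: π = [0.2224, 0.2949, 0.2603, 0.2224], E[r] = 0.6641, γ^t·E[r] = 0.484102, running G = 1.676777
t=4: π = [0.2222, 0.2965, 0.2591, 0.2222], E[r] = 0.6672, γ^t·E[r] = 0.437754, running G = 2.114531
t=5: π = [0.2222, 0.2963, 0.2593, 0.2222], E[r] = 0.6666, γ^t·E[r] = 0.393604, running G = 2.508136
t=6: π = [0.2222, 0.2963, 0.2593, 0.2222], E[r] = 0.6667, γ^t·E[r] = 0.354302, running G = 2.862438
t=7: π = [0.2222, 0.2963, 0.2593, 0.2222], E[r] = 0.6667, γ^t·E[r] = 0.318863, running G = 3.181301

G = 3.1813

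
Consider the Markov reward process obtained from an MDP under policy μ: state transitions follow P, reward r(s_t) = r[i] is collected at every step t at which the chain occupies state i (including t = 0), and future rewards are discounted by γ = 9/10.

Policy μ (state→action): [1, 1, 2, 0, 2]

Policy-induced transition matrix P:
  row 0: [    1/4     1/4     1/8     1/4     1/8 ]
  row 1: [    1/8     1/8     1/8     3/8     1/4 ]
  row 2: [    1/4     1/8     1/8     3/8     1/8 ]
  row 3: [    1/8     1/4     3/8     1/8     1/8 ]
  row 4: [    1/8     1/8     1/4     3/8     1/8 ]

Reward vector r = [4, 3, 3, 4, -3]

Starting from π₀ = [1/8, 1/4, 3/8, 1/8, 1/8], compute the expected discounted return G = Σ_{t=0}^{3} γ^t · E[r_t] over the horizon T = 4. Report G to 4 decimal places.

G = 8.7765

t=0: π = [0.1250, 0.2500, 0.3750, 0.1250, 0.1250], E[r] = 2.5000, γ^t·E[r] = 2.500000, running G = 2.500000
t=1: π = [0.1875, 0.1563, 0.1719, 0.3281, 0.1563], E[r] = 2.5781, γ^t·E[r] = 2.320313, running G = 4.820313
t=2: π = [0.1699, 0.1895, 0.2266, 0.2695, 0.1445], E[r] = 2.5723, γ^t·E[r] = 2.083535, running G = 6.903848
t=3: π = [0.1746, 0.1799, 0.2104, 0.2864, 0.1487], E[r] = 2.5688, γ^t·E[r] = 1.872690, running G = 8.776538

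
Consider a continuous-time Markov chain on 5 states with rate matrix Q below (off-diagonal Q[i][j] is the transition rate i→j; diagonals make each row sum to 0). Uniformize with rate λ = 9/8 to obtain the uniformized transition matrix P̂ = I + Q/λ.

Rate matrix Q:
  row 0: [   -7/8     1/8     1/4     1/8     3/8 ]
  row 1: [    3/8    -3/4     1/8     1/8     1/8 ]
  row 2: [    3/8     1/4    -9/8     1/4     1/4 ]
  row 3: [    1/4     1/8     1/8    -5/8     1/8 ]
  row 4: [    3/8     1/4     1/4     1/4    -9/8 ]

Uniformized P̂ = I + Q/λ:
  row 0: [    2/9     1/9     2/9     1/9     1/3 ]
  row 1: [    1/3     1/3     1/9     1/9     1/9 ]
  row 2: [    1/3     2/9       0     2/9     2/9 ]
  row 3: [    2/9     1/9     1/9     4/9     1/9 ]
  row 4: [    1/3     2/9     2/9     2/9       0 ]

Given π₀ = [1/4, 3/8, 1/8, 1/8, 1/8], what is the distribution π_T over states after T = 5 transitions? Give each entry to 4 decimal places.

t=0: π = [0.2500, 0.3750, 0.1250, 0.1250, 0.1250]
t=1: π = [0.2917, 0.2222, 0.1389, 0.1806, 0.1667]
t=2: π = [0.2809, 0.1944, 0.1466, 0.2052, 0.1728]
t=3: π = [0.2793, 0.1898, 0.1452, 0.2150, 0.1706]
t=4: π = [0.2784, 0.1884, 0.1450, 0.2179, 0.1704]
t=5: π = [0.2782, 0.1880, 0.1449, 0.2188, 0.1702]

π = [0.2782, 0.1880, 0.1449, 0.2188, 0.1702]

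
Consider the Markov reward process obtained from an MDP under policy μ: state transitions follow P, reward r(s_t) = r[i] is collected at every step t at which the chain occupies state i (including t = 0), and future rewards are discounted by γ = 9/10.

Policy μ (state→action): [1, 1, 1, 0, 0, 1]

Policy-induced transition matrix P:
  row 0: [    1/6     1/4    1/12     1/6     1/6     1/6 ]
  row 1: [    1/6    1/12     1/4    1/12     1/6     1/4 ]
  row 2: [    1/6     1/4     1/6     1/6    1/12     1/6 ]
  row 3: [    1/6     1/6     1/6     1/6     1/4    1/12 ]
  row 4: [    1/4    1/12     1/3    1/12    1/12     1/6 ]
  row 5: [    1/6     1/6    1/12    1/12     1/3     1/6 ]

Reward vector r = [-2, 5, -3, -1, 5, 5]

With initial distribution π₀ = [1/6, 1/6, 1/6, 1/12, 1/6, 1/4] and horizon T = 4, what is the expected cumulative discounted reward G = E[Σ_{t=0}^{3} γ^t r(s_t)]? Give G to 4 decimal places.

G = 5.8399

t=0: π = [0.1667, 0.1667, 0.1667, 0.0833, 0.1667, 0.2500], E[r] = 2.0000, γ^t·E[r] = 2.000000, running G = 2.000000
t=1: π = [0.1806, 0.1667, 0.1736, 0.1181, 0.1875, 0.1736], E[r] = 1.6389, γ^t·E[r] = 1.475000, running G = 3.475000
t=2: π = [0.1823, 0.1667, 0.1823, 0.1227, 0.1753, 0.1707], E[r] = 1.5295, γ^t·E[r] = 1.238906, running G = 4.713906
t=3: π = [0.1813, 0.1685, 0.1804, 0.1239, 0.1755, 0.1703], E[r] = 1.5445, γ^t·E[r] = 1.125949, running G = 5.839855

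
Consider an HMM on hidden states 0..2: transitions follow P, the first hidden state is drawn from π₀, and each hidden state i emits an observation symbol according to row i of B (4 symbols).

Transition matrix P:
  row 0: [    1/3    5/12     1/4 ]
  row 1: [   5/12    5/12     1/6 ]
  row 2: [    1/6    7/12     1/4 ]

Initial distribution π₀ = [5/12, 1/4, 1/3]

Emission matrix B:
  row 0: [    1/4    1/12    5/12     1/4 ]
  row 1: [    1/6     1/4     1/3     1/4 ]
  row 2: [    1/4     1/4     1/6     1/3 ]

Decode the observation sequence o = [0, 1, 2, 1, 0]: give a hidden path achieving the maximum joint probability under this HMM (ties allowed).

path = [2, 1, 0, 1, 0]

t=0: δ = [1.042e-01, 4.167e-02, 8.333e-02]  (obs o_0=0)
t=1: δ = [2.894e-03, 1.215e-02, 6.510e-03]  ψ = [0, 2, 0]  (obs o_1=1)
t=2: δ = [2.110e-03, 1.688e-03, 3.376e-04]  ψ = [1, 1, 1]  (obs o_2=2)
t=3: δ = [5.861e-05, 2.198e-04, 1.319e-04]  ψ = [0, 0, 0]  (obs o_3=1)
t=4: δ = [2.289e-05, 1.526e-05, 9.157e-06]  ψ = [1, 1, 1]  (obs o_4=0)
backtrack: best end state = 0; path = [2, 1, 0, 1, 0]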